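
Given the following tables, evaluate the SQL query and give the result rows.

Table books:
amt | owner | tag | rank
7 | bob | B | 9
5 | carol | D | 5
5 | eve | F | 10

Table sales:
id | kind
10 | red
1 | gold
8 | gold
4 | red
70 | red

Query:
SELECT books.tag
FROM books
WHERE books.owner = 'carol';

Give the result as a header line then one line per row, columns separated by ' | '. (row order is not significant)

After WHERE (1 rows):
books.amt | books.owner | books.tag | books.rank
5 | carol | D | 5
After SELECT (1 rows):
books.tag
D

== RESULT ==
books.tag
D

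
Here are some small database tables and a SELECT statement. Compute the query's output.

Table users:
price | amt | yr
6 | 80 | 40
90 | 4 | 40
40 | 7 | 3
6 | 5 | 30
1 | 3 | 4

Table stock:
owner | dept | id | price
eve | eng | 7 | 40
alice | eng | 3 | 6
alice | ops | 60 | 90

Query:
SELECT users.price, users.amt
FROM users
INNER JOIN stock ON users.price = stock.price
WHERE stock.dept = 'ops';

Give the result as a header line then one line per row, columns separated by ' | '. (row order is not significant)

After JOIN stock (4 rows):
users.price | users.amt | users.yr | stock.owner | stock.dept | stock.id | stock.price
6 | 80 | 40 | alice | eng | 3 | 6
90 | 4 | 40 | alice | ops | 60 | 90
40 | 7 | 3 | eve | eng | 7 | 40
6 | 5 | 30 | alice | eng | 3 | 6
After WHERE (1 rows):
users.price | users.amt | users.yr | stock.owner | stock.dept | stock.id | stock.price
90 | 4 | 40 | alice | ops | 60 | 90
After SELECT (1 rows):
users.price | users.amt
90 | 4

== RESULT ==
users.price | users.amt
90 | 4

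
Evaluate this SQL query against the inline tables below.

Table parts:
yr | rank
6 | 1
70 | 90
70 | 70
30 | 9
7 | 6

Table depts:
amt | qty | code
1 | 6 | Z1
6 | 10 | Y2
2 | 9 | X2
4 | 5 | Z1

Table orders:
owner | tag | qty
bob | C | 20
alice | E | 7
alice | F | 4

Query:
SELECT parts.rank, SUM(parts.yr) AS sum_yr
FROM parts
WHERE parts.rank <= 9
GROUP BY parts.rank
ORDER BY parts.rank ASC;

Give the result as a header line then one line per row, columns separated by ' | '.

After WHERE (3 rows):
parts.yr | parts.rank
6 | 1
30 | 9
7 | 6
After GROUP BY (3 rows):
parts.rank | sum_yr
1 | 6
9 | 30
6 | 7
After ORDER BY (3 rows):
parts.rank | sum_yr
1 | 6
6 | 7
9 | 30

== RESULT ==
parts.rank | sum_yr
1 | 6
6 | 7
9 | 30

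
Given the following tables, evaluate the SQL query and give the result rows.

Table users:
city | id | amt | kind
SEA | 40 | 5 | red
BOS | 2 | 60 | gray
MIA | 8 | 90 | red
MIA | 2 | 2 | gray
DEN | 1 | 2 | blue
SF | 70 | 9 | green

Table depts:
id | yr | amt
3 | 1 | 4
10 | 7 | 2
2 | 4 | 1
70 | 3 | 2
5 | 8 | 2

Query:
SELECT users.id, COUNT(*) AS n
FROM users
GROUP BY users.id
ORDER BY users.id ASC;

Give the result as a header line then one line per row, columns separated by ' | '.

After GROUP BY (5 rows):
users.id | n
40 | 1
2 | 2
8 | 1
1 | 1
70 | 1
After ORDER BY (5 rows):
users.id | n
1 | 1
2 | 2
8 | 1
40 | 1
70 | 1

== RESULT ==
users.id | n
1 | 1
2 | 2
8 | 1
40 | 1
70 | 1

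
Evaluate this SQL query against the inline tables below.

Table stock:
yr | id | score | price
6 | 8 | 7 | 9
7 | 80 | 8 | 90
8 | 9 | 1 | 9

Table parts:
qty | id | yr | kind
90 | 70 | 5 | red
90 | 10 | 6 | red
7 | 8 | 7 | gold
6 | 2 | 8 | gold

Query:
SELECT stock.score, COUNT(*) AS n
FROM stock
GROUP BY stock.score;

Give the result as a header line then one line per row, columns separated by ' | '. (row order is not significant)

After GROUP BY (3 rows):
stock.score | n
7 | 1
8 | 1
1 | 1

== RESULT ==
stock.score | n
7 | 1
8 | 1
1 | 1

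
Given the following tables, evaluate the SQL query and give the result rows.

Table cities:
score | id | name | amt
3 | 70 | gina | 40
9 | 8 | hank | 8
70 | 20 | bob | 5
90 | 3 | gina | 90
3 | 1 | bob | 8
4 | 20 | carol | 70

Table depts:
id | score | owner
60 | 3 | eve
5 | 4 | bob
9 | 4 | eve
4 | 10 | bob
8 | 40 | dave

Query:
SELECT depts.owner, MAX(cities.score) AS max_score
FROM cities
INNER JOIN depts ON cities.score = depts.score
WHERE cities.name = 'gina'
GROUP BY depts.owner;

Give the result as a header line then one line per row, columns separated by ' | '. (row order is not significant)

After JOIN depts (4 rows):
cities.score | cities.id | cities.name | cities.amt | depts.id | depts.score | depts.owner
3 | 70 | gina | 40 | 60 | 3 | eve
3 | 1 | bob | 8 | 60 | 3 | eve
4 | 20 | carol | 70 | 5 | 4 | bob
4 | 20 | carol | 70 | 9 | 4 | eve
After WHERE (1 rows):
cities.score | cities.id | cities.name | cities.amt | depts.id | depts.score | depts.owner
3 | 70 | gina | 40 | 60 | 3 | eve
After GROUP BY (1 rows):
depts.owner | max_score
eve | 3

== RESULT ==
depts.owner | max_score
eve | 3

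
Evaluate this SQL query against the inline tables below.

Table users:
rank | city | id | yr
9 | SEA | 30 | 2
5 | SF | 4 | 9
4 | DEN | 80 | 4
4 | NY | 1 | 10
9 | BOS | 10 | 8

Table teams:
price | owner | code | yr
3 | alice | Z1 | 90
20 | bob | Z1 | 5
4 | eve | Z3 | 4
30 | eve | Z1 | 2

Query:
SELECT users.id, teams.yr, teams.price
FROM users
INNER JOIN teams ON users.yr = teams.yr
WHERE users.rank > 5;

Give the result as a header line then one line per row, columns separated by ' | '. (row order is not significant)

After JOIN teams (2 rows):
users.rank | users.city | users.id | users.yr | teams.price | teams.owner | teams.code | teams.yr
9 | SEA | 30 | 2 | 30 | eve | Z1 | 2
4 | DEN | 80 | 4 | 4 | eve | Z3 | 4
After WHERE (1 rows):
users.rank | users.city | users.id | users.yr | teams.price | teams.owner | teams.code | teams.yr
9 | SEA | 30 | 2 | 30 | eve | Z1 | 2
After SELECT (1 rows):
users.id | teams.yr | teams.price
30 | 2 | 30

== RESULT ==
users.id | teams.yr | teams.price
30 | 2 | 30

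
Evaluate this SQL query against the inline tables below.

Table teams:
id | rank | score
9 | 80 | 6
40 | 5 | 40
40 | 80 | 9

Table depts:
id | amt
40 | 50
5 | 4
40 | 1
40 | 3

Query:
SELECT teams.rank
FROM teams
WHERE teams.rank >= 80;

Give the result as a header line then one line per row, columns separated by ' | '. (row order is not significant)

== RESULT ==
teams.rank
80
80

Derivation:
After WHERE (2 rows):
teams.id | teams.rank | teams.score
9 | 80 | 6
40 | 80 | 9
After SELECT (2 rows):
teams.rank
80
80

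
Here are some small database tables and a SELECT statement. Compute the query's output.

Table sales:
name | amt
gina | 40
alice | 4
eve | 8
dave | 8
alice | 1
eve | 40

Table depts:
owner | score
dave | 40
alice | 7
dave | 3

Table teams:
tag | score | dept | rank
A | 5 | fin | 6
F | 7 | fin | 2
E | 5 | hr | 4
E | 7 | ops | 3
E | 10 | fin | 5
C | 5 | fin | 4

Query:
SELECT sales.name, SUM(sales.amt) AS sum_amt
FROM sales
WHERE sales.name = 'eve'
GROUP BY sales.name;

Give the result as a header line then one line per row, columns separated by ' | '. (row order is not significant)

After WHERE (2 rows):
sales.name | sales.amt
eve | 8
eve | 40
After GROUP BY (1 rows):
sales.name | sum_amt
eve | 48

== RESULT ==
sales.name | sum_amt
eve | 48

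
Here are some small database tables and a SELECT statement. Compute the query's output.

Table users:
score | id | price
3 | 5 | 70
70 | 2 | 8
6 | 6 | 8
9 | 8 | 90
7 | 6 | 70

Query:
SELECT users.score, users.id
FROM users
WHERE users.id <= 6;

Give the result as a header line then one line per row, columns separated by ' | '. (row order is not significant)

After WHERE (4 rows):
users.score | users.id | users.price
3 | 5 | 70
70 | 2 | 8
6 | 6 | 8
7 | 6 | 70
After SELECT (4 rows):
users.score | users.id
3 | 5
70 | 2
6 | 6
7 | 6

== RESULT ==
users.score | users.id
3 | 5
70 | 2
6 | 6
7 | 6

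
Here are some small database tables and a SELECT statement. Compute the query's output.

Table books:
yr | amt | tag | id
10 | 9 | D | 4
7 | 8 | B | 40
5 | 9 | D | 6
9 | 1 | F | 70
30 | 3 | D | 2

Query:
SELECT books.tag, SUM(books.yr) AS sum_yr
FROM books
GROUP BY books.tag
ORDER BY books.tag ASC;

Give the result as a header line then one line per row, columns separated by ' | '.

== RESULT ==
books.tag | sum_yr
B | 7
D | 45
F | 9

Derivation:
After GROUP BY (3 rows):
books.tag | sum_yr
D | 45
B | 7
F | 9
After ORDER BY (3 rows):
books.tag | sum_yr
B | 7
D | 45
F | 9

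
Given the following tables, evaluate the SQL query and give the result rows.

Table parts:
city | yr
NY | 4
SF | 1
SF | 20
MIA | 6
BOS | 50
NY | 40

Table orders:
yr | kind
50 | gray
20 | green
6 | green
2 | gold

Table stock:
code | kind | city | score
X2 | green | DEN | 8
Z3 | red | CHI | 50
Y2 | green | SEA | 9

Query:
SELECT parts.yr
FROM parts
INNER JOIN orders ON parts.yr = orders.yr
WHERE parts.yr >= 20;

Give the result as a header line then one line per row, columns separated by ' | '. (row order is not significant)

== RESULT ==
parts.yr
20
50

Derivation:
After JOIN orders (3 rows):
parts.city | parts.yr | orders.yr | orders.kind
SF | 20 | 20 | green
MIA | 6 | 6 | green
BOS | 50 | 50 | gray
After WHERE (2 rows):
parts.city | parts.yr | orders.yr | orders.kind
SF | 20 | 20 | green
BOS | 50 | 50 | gray
After SELECT (2 rows):
parts.yr
20
50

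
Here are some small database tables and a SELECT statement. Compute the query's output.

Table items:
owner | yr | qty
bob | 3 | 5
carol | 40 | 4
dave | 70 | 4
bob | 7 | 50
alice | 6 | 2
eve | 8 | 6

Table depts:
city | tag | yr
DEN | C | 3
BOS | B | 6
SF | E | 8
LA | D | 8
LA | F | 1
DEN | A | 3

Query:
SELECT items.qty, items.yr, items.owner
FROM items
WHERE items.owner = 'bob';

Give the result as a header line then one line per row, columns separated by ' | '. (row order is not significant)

After WHERE (2 rows):
items.owner | items.yr | items.qty
bob | 3 | 5
bob | 7 | 50
After SELECT (2 rows):
items.qty | items.yr | items.owner
5 | 3 | bob
50 | 7 | bob

== RESULT ==
items.qty | items.yr | items.owner
5 | 3 | bob
50 | 7 | bob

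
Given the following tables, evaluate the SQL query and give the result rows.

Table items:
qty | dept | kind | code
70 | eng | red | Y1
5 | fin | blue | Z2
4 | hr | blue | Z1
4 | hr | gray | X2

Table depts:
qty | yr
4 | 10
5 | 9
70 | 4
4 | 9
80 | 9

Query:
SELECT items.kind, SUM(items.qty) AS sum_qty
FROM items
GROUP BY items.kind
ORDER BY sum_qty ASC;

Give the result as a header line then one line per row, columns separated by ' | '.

After GROUP BY (3 rows):
items.kind | sum_qty
red | 70
blue | 9
gray | 4
After ORDER BY (3 rows):
items.kind | sum_qty
gray | 4
blue | 9
red | 70

== RESULT ==
items.kind | sum_qty
gray | 4
blue | 9
red | 70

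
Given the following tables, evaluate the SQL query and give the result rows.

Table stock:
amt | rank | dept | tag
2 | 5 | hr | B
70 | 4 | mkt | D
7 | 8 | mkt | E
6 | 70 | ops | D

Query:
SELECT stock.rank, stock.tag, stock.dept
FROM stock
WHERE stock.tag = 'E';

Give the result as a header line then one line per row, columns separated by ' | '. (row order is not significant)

== RESULT ==
stock.rank | stock.tag | stock.dept
8 | E | mkt

Derivation:
After WHERE (1 rows):
stock.amt | stock.rank | stock.dept | stock.tag
7 | 8 | mkt | E
After SELECT (1 rows):
stock.rank | stock.tag | stock.dept
8 | E | mkt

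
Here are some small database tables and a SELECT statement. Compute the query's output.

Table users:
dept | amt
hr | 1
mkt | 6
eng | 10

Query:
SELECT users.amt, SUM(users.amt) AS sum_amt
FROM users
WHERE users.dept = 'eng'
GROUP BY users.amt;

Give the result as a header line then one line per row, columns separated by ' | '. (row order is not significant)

After WHERE (1 rows):
users.dept | users.amt
eng | 10
After GROUP BY (1 rows):
users.amt | sum_amt
10 | 10

== RESULT ==
users.amt | sum_amt
10 | 10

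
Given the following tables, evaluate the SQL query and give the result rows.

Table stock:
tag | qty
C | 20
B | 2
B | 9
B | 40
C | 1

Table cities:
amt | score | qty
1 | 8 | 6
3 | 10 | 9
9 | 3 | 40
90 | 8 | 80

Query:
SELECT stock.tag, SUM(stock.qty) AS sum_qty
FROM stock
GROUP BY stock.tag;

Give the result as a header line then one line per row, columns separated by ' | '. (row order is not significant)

== RESULT ==
stock.tag | sum_qty
C | 21
B | 51

Derivation:
After GROUP BY (2 rows):
stock.tag | sum_qty
C | 21
B | 51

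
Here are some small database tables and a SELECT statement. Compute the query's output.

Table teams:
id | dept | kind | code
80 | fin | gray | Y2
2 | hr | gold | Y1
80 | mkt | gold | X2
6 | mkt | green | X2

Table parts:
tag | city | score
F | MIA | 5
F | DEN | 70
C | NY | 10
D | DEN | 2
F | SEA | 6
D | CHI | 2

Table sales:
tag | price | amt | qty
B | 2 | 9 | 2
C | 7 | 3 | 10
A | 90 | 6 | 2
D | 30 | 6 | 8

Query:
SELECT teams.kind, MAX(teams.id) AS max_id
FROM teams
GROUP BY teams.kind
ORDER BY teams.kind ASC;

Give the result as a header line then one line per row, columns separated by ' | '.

== RESULT ==
teams.kind | max_id
gold | 80
gray | 80
green | 6

Derivation:
After GROUP BY (3 rows):
teams.kind | max_id
gray | 80
gold | 80
green | 6
After ORDER BY (3 rows):
teams.kind | max_id
gold | 80
gray | 80
green | 6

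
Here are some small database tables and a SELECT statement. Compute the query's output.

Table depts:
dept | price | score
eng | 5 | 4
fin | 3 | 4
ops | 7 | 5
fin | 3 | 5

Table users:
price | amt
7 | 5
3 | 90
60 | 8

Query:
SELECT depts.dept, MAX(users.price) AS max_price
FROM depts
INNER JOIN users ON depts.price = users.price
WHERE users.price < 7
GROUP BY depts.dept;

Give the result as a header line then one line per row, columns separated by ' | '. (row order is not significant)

After JOIN users (3 rows):
depts.dept | depts.price | depts.score | users.price | users.amt
fin | 3 | 4 | 3 | 90
ops | 7 | 5 | 7 | 5
fin | 3 | 5 | 3 | 90
After WHERE (2 rows):
depts.dept | depts.price | depts.score | users.price | users.amt
fin | 3 | 4 | 3 | 90
fin | 3 | 5 | 3 | 90
After GROUP BY (1 rows):
depts.dept | max_price
fin | 3

== RESULT ==
depts.dept | max_price
fin | 3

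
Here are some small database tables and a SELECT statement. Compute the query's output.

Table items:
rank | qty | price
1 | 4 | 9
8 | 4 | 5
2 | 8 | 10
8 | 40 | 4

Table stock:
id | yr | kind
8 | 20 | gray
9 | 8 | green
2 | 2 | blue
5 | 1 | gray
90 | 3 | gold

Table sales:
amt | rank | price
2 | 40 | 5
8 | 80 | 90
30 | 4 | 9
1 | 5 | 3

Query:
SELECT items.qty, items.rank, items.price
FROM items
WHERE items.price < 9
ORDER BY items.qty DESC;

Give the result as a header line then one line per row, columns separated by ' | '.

After WHERE (2 rows):
items.rank | items.qty | items.price
8 | 4 | 5
8 | 40 | 4
After SELECT (2 rows):
items.qty | items.rank | items.price
4 | 8 | 5
40 | 8 | 4
After ORDER BY (2 rows):
items.qty | items.rank | items.price
40 | 8 | 4
4 | 8 | 5

== RESULT ==
items.qty | items.rank | items.price
40 | 8 | 4
4 | 8 | 5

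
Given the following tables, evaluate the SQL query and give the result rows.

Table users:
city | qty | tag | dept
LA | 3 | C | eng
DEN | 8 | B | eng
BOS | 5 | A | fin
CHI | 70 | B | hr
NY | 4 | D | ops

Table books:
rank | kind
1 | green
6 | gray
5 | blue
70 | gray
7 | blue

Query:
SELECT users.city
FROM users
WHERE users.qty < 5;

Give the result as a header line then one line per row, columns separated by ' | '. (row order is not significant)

== RESULT ==
users.city
LA
NY

Derivation:
After WHERE (2 rows):
users.city | users.qty | users.tag | users.dept
LA | 3 | C | eng
NY | 4 | D | ops
After SELECT (2 rows):
users.city
LA
NY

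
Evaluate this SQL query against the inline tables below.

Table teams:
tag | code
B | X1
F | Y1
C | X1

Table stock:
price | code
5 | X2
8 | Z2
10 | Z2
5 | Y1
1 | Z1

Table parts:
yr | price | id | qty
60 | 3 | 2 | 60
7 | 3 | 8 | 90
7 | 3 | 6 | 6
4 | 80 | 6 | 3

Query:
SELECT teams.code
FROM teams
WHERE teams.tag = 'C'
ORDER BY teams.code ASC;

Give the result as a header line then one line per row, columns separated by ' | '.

== RESULT ==
teams.code
X1

Derivation:
After WHERE (1 rows):
teams.tag | teams.code
C | X1
After SELECT (1 rows):
teams.code
X1
After ORDER BY (1 rows):
teams.code
X1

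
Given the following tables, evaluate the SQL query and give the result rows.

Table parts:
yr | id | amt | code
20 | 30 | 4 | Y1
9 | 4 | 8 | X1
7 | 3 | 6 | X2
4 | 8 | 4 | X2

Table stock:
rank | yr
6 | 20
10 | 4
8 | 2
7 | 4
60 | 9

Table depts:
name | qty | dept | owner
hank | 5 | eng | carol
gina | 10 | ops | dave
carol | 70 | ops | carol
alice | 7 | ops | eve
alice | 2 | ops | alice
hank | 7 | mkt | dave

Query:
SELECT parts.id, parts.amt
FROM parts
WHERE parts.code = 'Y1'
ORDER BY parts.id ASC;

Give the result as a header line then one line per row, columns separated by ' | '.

== RESULT ==
parts.id | parts.amt
30 | 4

Derivation:
After WHERE (1 rows):
parts.yr | parts.id | parts.amt | parts.code
20 | 30 | 4 | Y1
After SELECT (1 rows):
parts.id | parts.amt
30 | 4
After ORDER BY (1 rows):
parts.id | parts.amt
30 | 4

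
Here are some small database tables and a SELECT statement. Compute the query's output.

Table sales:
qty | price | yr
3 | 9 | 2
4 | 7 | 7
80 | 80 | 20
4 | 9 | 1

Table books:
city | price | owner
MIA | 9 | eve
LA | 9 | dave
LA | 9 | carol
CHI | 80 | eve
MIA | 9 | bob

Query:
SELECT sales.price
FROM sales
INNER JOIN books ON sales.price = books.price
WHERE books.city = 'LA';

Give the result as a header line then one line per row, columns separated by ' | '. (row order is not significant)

After JOIN books (9 rows):
sales.qty | sales.price | sales.yr | books.city | books.price | books.owner
3 | 9 | 2 | MIA | 9 | eve
3 | 9 | 2 | LA | 9 | dave
3 | 9 | 2 | LA | 9 | carol
3 | 9 | 2 | MIA | 9 | bob
80 | 80 | 20 | CHI | 80 | eve
4 | 9 | 1 | MIA | 9 | eve
4 | 9 | 1 | LA | 9 | dave
4 | 9 | 1 | LA | 9 | carol
4 | 9 | 1 | MIA | 9 | bob
After WHERE (4 rows):
sales.qty | sales.price | sales.yr | books.city | books.price | books.owner
3 | 9 | 2 | LA | 9 | dave
3 | 9 | 2 | LA | 9 | carol
4 | 9 | 1 | LA | 9 | dave
4 | 9 | 1 | LA | 9 | carol
After SELECT (4 rows):
sales.price
9
9
9
9

== RESULT ==
sales.price
9
9
9
9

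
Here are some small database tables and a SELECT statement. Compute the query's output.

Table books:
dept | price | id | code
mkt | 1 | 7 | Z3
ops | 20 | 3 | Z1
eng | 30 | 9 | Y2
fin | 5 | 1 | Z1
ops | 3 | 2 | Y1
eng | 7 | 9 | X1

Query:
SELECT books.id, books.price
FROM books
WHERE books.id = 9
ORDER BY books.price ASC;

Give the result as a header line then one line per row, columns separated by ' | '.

== RESULT ==
books.id | books.price
9 | 7
9 | 30

Derivation:
After WHERE (2 rows):
books.dept | books.price | books.id | books.code
eng | 30 | 9 | Y2
eng | 7 | 9 | X1
After SELECT (2 rows):
books.id | books.price
9 | 30
9 | 7
After ORDER BY (2 rows):
books.id | books.price
9 | 7
9 | 30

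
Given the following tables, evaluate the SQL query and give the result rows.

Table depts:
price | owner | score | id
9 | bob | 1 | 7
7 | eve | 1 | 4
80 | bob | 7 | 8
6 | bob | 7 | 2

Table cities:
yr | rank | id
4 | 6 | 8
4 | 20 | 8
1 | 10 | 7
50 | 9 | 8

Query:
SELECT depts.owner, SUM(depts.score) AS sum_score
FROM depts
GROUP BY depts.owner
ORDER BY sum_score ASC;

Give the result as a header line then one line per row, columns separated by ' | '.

After GROUP BY (2 rows):
depts.owner | sum_score
bob | 15
eve | 1
After ORDER BY (2 rows):
depts.owner | sum_score
eve | 1
bob | 15

== RESULT ==
depts.owner | sum_score
eve | 1
bob | 15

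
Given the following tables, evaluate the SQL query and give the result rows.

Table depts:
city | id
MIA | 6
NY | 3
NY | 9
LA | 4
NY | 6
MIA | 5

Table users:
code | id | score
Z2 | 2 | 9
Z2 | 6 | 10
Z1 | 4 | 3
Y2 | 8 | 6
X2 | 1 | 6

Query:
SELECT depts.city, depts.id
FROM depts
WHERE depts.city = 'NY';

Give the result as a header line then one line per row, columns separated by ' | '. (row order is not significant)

After WHERE (3 rows):
depts.city | depts.id
NY | 3
NY | 9
NY | 6
After SELECT (3 rows):
depts.city | depts.id
NY | 3
NY | 9
NY | 6

== RESULT ==
depts.city | depts.id
NY | 3
NY | 9
NY | 6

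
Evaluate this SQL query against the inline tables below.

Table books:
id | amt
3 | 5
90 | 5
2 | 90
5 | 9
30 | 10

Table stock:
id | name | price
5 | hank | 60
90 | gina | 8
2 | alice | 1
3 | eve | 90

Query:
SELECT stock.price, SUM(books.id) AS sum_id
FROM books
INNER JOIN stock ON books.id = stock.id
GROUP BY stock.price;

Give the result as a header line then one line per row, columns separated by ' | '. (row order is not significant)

== RESULT ==
stock.price | sum_id
90 | 3
8 | 90
1 | 2
60 | 5

Derivation:
After JOIN stock (4 rows):
books.id | books.amt | stock.id | stock.name | stock.price
3 | 5 | 3 | eve | 90
90 | 5 | 90 | gina | 8
2 | 90 | 2 | alice | 1
5 | 9 | 5 | hank | 60
After GROUP BY (4 rows):
stock.price | sum_id
90 | 3
8 | 90
1 | 2
60 | 5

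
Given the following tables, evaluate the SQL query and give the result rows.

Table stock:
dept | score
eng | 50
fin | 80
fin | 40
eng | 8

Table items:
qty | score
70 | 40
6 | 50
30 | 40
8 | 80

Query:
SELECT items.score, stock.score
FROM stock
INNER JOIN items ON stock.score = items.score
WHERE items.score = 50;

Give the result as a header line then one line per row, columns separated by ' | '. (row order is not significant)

== RESULT ==
items.score | stock.score
50 | 50

Derivation:
After JOIN items (4 rows):
stock.dept | stock.score | items.qty | items.score
eng | 50 | 6 | 50
fin | 80 | 8 | 80
fin | 40 | 70 | 40
fin | 40 | 30 | 40
After WHERE (1 rows):
stock.dept | stock.score | items.qty | items.score
eng | 50 | 6 | 50
After SELECT (1 rows):
items.score | stock.score
50 | 50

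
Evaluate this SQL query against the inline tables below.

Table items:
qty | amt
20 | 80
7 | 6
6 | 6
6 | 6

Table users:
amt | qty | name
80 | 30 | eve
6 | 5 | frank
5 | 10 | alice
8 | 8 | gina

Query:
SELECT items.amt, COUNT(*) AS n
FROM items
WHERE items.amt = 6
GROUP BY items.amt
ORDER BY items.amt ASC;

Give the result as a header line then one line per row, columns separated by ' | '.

After WHERE (3 rows):
items.qty | items.amt
7 | 6
6 | 6
6 | 6
After GROUP BY (1 rows):
items.amt | n
6 | 3
After ORDER BY (1 rows):
items.amt | n
6 | 3

== RESULT ==
items.amt | n
6 | 3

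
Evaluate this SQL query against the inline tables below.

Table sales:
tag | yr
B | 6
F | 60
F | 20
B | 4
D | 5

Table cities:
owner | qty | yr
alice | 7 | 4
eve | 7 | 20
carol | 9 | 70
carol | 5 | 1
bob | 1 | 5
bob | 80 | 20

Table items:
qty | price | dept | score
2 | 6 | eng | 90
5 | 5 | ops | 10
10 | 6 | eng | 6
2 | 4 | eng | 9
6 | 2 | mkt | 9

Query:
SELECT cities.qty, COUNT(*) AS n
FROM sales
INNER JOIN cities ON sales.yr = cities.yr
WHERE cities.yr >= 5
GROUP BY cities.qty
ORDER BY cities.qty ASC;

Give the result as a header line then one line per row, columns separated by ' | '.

After JOIN cities (4 rows):
sales.tag | sales.yr | cities.owner | cities.qty | cities.yr
F | 20 | eve | 7 | 20
F | 20 | bob | 80 | 20
B | 4 | alice | 7 | 4
D | 5 | bob | 1 | 5
After WHERE (3 rows):
sales.tag | sales.yr | cities.owner | cities.qty | cities.yr
F | 20 | eve | 7 | 20
F | 20 | bob | 80 | 20
D | 5 | bob | 1 | 5
After GROUP BY (3 rows):
cities.qty | n
7 | 1
80 | 1
1 | 1
After ORDER BY (3 rows):
cities.qty | n
1 | 1
7 | 1
80 | 1

== RESULT ==
cities.qty | n
1 | 1
7 | 1
80 | 1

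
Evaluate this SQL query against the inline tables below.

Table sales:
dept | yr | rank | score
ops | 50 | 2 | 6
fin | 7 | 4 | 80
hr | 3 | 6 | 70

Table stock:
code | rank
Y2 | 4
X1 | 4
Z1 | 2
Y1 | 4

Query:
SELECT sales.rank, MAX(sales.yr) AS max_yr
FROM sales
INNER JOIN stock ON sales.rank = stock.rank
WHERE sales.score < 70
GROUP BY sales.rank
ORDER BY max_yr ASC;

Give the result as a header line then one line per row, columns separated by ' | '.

== RESULT ==
sales.rank | max_yr
2 | 50

Derivation:
After JOIN stock (4 rows):
sales.dept | sales.yr | sales.rank | sales.score | stock.code | stock.rank
ops | 50 | 2 | 6 | Z1 | 2
fin | 7 | 4 | 80 | Y2 | 4
fin | 7 | 4 | 80 | X1 | 4
fin | 7 | 4 | 80 | Y1 | 4
After WHERE (1 rows):
sales.dept | sales.yr | sales.rank | sales.score | stock.code | stock.rank
ops | 50 | 2 | 6 | Z1 | 2
After GROUP BY (1 rows):
sales.rank | max_yr
2 | 50
After ORDER BY (1 rows):
sales.rank | max_yr
2 | 50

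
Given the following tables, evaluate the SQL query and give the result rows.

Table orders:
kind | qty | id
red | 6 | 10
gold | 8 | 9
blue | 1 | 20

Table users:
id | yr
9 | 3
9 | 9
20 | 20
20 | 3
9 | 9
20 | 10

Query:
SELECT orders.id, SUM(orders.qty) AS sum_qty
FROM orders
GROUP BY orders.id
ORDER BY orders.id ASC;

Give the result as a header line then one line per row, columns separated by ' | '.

== RESULT ==
orders.id | sum_qty
9 | 8
10 | 6
20 | 1

Derivation:
After GROUP BY (3 rows):
orders.id | sum_qty
10 | 6
9 | 8
20 | 1
After ORDER BY (3 rows):
orders.id | sum_qty
9 | 8
10 | 6
20 | 1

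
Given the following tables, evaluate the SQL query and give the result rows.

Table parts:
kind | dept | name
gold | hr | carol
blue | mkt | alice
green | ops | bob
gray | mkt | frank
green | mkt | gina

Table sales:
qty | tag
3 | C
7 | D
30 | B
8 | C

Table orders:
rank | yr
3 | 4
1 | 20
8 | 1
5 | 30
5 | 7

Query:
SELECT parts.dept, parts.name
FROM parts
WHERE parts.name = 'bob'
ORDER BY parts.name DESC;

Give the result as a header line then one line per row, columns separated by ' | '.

== RESULT ==
parts.dept | parts.name
ops | bob

Derivation:
After WHERE (1 rows):
parts.kind | parts.dept | parts.name
green | ops | bob
After SELECT (1 rows):
parts.dept | parts.name
ops | bob
After ORDER BY (1 rows):
parts.dept | parts.name
ops | bob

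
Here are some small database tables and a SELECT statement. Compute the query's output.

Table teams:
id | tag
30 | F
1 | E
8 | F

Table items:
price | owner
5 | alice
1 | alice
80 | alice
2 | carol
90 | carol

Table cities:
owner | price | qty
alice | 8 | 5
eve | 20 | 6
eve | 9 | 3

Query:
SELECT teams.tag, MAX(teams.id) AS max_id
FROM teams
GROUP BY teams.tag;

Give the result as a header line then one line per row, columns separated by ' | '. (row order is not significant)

== RESULT ==
teams.tag | max_id
F | 30
E | 1

Derivation:
After GROUP BY (2 rows):
teams.tag | max_id
F | 30
E | 1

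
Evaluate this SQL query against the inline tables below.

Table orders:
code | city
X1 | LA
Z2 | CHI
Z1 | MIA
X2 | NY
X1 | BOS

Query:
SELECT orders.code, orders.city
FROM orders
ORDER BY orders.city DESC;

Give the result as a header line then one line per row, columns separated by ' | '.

After SELECT (5 rows):
orders.code | orders.city
X1 | LA
Z2 | CHI
Z1 | MIA
X2 | NY
X1 | BOS
After ORDER BY (5 rows):
orders.code | orders.city
X2 | NY
Z1 | MIA
X1 | LA
Z2 | CHI
X1 | BOS

== RESULT ==
orders.code | orders.city
X2 | NY
Z1 | MIA
X1 | LA
Z2 | CHI
X1 | BOS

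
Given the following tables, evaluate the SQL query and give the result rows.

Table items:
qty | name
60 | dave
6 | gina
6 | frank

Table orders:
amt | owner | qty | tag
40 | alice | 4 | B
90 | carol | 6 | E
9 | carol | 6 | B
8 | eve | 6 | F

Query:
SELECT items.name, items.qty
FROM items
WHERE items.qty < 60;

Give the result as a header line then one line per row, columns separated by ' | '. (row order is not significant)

== RESULT ==
items.name | items.qty
gina | 6
frank | 6

Derivation:
After WHERE (2 rows):
items.qty | items.name
6 | gina
6 | frank
After SELECT (2 rows):
items.name | items.qty
gina | 6
frank | 6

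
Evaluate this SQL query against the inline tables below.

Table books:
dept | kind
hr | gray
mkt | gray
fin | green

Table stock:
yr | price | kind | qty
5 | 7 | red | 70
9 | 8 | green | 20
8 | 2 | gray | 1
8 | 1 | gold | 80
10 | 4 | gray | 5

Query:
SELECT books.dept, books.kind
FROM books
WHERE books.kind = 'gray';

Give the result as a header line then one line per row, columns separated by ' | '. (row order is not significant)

After WHERE (2 rows):
books.dept | books.kind
hr | gray
mkt | gray
After SELECT (2 rows):
books.dept | books.kind
hr | gray
mkt | gray

== RESULT ==
books.dept | books.kind
hr | gray
mkt | gray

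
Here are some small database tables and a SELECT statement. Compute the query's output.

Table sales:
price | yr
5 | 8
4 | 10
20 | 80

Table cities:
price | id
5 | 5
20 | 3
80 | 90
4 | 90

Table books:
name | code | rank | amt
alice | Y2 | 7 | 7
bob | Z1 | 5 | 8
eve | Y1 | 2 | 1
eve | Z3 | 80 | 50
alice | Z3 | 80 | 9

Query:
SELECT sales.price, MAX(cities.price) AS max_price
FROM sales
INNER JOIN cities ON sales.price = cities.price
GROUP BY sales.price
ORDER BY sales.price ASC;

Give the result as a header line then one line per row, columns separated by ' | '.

After JOIN cities (3 rows):
sales.price | sales.yr | cities.price | cities.id
5 | 8 | 5 | 5
4 | 10 | 4 | 90
20 | 80 | 20 | 3
After GROUP BY (3 rows):
sales.price | max_price
5 | 5
4 | 4
20 | 20
After ORDER BY (3 rows):
sales.price | max_price
4 | 4
5 | 5
20 | 20

== RESULT ==
sales.price | max_price
4 | 4
5 | 5
20 | 20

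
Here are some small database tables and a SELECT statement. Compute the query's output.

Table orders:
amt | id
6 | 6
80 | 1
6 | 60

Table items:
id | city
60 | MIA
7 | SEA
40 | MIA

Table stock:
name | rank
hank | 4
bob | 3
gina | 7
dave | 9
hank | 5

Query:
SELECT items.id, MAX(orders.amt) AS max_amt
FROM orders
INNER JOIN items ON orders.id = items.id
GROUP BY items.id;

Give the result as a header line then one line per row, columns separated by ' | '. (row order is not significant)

== RESULT ==
items.id | max_amt
60 | 6

Derivation:
After JOIN items (1 rows):
orders.amt | orders.id | items.id | items.city
6 | 60 | 60 | MIA
After GROUP BY (1 rows):
items.id | max_amt
60 | 6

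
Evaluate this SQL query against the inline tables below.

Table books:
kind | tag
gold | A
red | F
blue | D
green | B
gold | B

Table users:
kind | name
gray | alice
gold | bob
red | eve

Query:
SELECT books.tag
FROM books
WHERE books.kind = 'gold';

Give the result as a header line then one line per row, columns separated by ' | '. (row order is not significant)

== RESULT ==
books.tag
A
B

Derivation:
After WHERE (2 rows):
books.kind | books.tag
gold | A
gold | B
After SELECT (2 rows):
books.tag
A
B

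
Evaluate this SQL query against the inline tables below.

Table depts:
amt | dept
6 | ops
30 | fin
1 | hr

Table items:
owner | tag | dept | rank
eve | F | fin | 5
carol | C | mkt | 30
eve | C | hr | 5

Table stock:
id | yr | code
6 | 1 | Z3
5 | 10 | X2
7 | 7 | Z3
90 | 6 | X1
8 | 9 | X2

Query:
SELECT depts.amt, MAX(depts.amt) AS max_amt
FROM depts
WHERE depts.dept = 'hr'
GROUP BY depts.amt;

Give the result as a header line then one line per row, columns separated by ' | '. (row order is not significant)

== RESULT ==
depts.amt | max_amt
1 | 1

Derivation:
After WHERE (1 rows):
depts.amt | depts.dept
1 | hr
After GROUP BY (1 rows):
depts.amt | max_amt
1 | 1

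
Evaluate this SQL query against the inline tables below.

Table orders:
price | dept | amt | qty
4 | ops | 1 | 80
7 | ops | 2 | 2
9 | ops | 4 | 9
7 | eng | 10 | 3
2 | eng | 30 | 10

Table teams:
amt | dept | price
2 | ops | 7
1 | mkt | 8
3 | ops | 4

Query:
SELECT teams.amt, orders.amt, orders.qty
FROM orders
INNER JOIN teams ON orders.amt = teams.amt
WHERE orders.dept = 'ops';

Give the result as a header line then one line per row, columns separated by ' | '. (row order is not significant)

== RESULT ==
teams.amt | orders.amt | orders.qty
1 | 1 | 80
2 | 2 | 2

Derivation:
After JOIN teams (2 rows):
orders.price | orders.dept | orders.amt | orders.qty | teams.amt | teams.dept | teams.price
4 | ops | 1 | 80 | 1 | mkt | 8
7 | ops | 2 | 2 | 2 | ops | 7
After WHERE (2 rows):
orders.price | orders.dept | orders.amt | orders.qty | teams.amt | teams.dept | teams.price
4 | ops | 1 | 80 | 1 | mkt | 8
7 | ops | 2 | 2 | 2 | ops | 7
After SELECT (2 rows):
teams.amt | orders.amt | orders.qty
1 | 1 | 80
2 | 2 | 2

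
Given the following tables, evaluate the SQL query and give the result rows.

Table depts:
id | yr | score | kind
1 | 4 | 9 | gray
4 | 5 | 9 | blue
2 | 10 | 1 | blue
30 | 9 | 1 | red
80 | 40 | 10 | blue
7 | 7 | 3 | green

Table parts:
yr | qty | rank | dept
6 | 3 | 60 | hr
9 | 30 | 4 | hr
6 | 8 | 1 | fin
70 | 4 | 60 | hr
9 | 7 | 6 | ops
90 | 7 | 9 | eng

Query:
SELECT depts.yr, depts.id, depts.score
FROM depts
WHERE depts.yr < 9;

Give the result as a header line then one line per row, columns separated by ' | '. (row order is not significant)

== RESULT ==
depts.yr | depts.id | depts.score
4 | 1 | 9
5 | 4 | 9
7 | 7 | 3

Derivation:
After WHERE (3 rows):
depts.id | depts.yr | depts.score | depts.kind
1 | 4 | 9 | gray
4 | 5 | 9 | blue
7 | 7 | 3 | green
After SELECT (3 rows):
depts.yr | depts.id | depts.score
4 | 1 | 9
5 | 4 | 9
7 | 7 | 3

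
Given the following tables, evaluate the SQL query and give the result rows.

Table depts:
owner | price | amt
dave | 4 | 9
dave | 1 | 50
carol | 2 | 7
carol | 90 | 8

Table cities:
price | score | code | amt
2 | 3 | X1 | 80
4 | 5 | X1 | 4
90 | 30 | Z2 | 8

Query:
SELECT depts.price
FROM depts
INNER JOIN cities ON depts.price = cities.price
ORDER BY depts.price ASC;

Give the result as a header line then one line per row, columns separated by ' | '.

== RESULT ==
depts.price
2
4
90

Derivation:
After JOIN cities (3 rows):
depts.owner | depts.price | depts.amt | cities.price | cities.score | cities.code | cities.amt
dave | 4 | 9 | 4 | 5 | X1 | 4
carol | 2 | 7 | 2 | 3 | X1 | 80
carol | 90 | 8 | 90 | 30 | Z2 | 8
After SELECT (3 rows):
depts.price
4
2
90
After ORDER BY (3 rows):
depts.price
2
4
90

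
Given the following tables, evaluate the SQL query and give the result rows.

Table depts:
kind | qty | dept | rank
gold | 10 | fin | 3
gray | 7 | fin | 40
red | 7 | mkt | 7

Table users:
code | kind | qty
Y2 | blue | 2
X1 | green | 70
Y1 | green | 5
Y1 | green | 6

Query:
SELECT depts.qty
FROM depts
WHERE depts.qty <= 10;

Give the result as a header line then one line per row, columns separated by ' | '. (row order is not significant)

After WHERE (3 rows):
depts.kind | depts.qty | depts.dept | depts.rank
gold | 10 | fin | 3
gray | 7 | fin | 40
red | 7 | mkt | 7
After SELECT (3 rows):
depts.qty
10
7
7

== RESULT ==
depts.qty
10
7
7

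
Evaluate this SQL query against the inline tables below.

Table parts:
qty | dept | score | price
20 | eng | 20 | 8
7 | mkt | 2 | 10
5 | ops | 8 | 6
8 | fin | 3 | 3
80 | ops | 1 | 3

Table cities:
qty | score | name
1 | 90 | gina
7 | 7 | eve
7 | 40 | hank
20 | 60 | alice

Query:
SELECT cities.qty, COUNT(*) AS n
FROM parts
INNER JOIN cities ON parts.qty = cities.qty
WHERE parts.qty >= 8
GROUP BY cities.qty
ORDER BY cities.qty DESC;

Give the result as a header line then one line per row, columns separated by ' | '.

After JOIN cities (3 rows):
parts.qty | parts.dept | parts.score | parts.price | cities.qty | cities.score | cities.name
20 | eng | 20 | 8 | 20 | 60 | alice
7 | mkt | 2 | 10 | 7 | 7 | eve
7 | mkt | 2 | 10 | 7 | 40 | hank
After WHERE (1 rows):
parts.qty | parts.dept | parts.score | parts.price | cities.qty | cities.score | cities.name
20 | eng | 20 | 8 | 20 | 60 | alice
After GROUP BY (1 rows):
cities.qty | n
20 | 1
After ORDER BY (1 rows):
cities.qty | n
20 | 1

== RESULT ==
cities.qty | n
20 | 1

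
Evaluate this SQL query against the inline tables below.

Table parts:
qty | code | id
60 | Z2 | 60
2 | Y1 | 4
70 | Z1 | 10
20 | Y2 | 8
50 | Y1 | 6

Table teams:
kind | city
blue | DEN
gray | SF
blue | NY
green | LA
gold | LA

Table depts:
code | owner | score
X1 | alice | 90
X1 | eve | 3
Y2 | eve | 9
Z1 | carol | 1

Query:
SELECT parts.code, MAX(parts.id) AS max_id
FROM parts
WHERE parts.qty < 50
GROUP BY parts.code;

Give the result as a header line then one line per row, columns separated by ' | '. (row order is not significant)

After WHERE (2 rows):
parts.qty | parts.code | parts.id
2 | Y1 | 4
20 | Y2 | 8
After GROUP BY (2 rows):
parts.code | max_id
Y1 | 4
Y2 | 8

== RESULT ==
parts.code | max_id
Y1 | 4
Y2 | 8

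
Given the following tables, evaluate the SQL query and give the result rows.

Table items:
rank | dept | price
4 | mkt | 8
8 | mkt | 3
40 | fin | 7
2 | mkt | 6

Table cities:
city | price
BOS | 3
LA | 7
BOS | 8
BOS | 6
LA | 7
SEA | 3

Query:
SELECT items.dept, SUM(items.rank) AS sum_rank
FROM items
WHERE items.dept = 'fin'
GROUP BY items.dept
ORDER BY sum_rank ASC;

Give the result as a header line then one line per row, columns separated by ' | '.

== RESULT ==
items.dept | sum_rank
fin | 40

Derivation:
After WHERE (1 rows):
items.rank | items.dept | items.price
40 | fin | 7
After GROUP BY (1 rows):
items.dept | sum_rank
fin | 40
After ORDER BY (1 rows):
items.dept | sum_rank
fin | 40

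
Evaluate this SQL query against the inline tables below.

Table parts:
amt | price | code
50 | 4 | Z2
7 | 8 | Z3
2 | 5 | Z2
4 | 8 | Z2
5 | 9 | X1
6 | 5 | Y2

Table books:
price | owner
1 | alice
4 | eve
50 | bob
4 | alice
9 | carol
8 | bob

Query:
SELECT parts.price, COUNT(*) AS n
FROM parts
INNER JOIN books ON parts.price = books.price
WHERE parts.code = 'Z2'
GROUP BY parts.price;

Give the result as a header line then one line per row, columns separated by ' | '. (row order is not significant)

== RESULT ==
parts.price | n
4 | 2
8 | 1

Derivation:
After JOIN books (5 rows):
parts.amt | parts.price | parts.code | books.price | books.owner
50 | 4 | Z2 | 4 | eve
50 | 4 | Z2 | 4 | alice
7 | 8 | Z3 | 8 | bob
4 | 8 | Z2 | 8 | bob
5 | 9 | X1 | 9 | carol
After WHERE (3 rows):
parts.amt | parts.price | parts.code | books.price | books.owner
50 | 4 | Z2 | 4 | eve
50 | 4 | Z2 | 4 | alice
4 | 8 | Z2 | 8 | bob
After GROUP BY (2 rows):
parts.price | n
4 | 2
8 | 1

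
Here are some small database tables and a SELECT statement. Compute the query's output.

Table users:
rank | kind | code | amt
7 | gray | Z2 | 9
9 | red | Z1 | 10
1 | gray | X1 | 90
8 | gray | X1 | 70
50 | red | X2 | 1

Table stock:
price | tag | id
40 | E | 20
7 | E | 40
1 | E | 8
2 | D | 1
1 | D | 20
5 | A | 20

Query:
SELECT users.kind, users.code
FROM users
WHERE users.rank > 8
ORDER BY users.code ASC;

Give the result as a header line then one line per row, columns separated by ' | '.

== RESULT ==
users.kind | users.code
red | X2
red | Z1

Derivation:
After WHERE (2 rows):
users.rank | users.kind | users.code | users.amt
9 | red | Z1 | 10
50 | red | X2 | 1
After SELECT (2 rows):
users.kind | users.code
red | Z1
red | X2
After ORDER BY (2 rows):
users.kind | users.code
red | X2
red | Z1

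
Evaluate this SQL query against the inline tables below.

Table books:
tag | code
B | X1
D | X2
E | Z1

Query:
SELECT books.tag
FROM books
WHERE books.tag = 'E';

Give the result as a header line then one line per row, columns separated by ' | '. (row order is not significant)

== RESULT ==
books.tag
E

Derivation:
After WHERE (1 rows):
books.tag | books.code
E | Z1
After SELECT (1 rows):
books.tag
E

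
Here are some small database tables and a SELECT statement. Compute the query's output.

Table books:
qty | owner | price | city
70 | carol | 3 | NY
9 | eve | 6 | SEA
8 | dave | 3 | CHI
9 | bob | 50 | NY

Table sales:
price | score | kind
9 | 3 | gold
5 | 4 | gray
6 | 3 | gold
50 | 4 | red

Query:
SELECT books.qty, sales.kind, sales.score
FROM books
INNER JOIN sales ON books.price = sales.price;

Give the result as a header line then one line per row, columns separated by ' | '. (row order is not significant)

After JOIN sales (2 rows):
books.qty | books.owner | books.price | books.city | sales.price | sales.score | sales.kind
9 | eve | 6 | SEA | 6 | 3 | gold
9 | bob | 50 | NY | 50 | 4 | red
After SELECT (2 rows):
books.qty | sales.kind | sales.score
9 | gold | 3
9 | red | 4

== RESULT ==
books.qty | sales.kind | sales.score
9 | gold | 3
9 | red | 4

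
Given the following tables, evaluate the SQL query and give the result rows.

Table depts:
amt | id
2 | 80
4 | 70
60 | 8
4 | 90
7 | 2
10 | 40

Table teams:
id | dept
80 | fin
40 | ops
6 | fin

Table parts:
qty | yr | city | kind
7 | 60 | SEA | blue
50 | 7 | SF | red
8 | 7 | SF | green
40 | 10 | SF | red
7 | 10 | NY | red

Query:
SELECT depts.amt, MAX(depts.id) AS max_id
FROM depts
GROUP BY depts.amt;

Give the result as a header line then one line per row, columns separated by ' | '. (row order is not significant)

== RESULT ==
depts.amt | max_id
2 | 80
4 | 90
60 | 8
7 | 2
10 | 40

Derivation:
After GROUP BY (5 rows):
depts.amt | max_id
2 | 80
4 | 90
60 | 8
7 | 2
10 | 40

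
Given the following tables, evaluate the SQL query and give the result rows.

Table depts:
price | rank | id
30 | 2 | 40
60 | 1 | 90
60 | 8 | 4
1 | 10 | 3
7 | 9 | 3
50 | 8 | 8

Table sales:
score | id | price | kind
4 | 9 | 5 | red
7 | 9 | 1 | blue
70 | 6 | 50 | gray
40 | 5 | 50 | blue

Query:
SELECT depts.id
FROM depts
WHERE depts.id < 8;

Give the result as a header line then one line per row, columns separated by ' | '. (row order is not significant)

After WHERE (3 rows):
depts.price | depts.rank | depts.id
60 | 8 | 4
1 | 10 | 3
7 | 9 | 3
After SELECT (3 rows):
depts.id
4
3
3

== RESULT ==
depts.id
4
3
3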